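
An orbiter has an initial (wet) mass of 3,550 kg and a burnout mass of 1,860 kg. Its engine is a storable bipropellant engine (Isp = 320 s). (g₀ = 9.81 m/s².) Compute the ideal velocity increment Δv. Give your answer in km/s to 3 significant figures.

Δv ≈ 2.03 km/s

v_e = Isp · g₀ = 320 × 9.81 = 3139.2 m/s.
Rocket equation: Δv = v_e · ln(m₀/m_f) = 3139.2 × ln(1.909) = 3139.2 × 0.6464 ≈ 2029.1 m/s.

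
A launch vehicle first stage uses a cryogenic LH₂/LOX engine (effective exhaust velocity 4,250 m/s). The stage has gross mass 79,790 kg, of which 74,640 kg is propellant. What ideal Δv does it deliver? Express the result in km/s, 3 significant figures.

m_f = m₀ − m_prop = 79,790 − 74,640 = 5,150 kg.
Δv = v_e · ln(m₀/m_f) = 4250.0 × ln(15.49) = 4250.0 × 2.7404 ≈ 11646.7 m/s.

Δv ≈ 11.6 km/s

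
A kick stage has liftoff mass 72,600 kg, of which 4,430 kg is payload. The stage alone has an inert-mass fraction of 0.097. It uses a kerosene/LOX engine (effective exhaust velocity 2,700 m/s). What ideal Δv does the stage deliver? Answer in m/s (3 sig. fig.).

Stage wet mass = m₀ − payload = 72,600 − 4,430 = 68,170 kg.
Stage dry mass = ε × stage wet mass = 0.097 × 68,170 = 6,612.49 kg.
Burnout mass m_f = stage dry + payload = 6,612.49 + 4,430 = 11,042.49 kg.
Rocket equation: Δv = v_e · ln(72,600/11,042.49) = 2700.0 × ln(6.575) = 2700.0 × 1.8832 ≈ 5085 m/s.

Δv ≈ 5080 m/s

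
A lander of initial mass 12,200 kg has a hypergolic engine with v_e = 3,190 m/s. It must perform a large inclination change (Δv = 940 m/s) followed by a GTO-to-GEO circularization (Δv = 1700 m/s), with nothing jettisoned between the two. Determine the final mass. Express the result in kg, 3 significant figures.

final mass ≈ 5330 kg

After the first burn: m = 12200 × exp(−940/3190.0) = 12200 × 0.74478 = 9,086.32 kg.
After the second burn: m = 9,086.32 × exp(−1700/3190.0) = 9,086.32 × 0.58689 = 5,332.67 kg.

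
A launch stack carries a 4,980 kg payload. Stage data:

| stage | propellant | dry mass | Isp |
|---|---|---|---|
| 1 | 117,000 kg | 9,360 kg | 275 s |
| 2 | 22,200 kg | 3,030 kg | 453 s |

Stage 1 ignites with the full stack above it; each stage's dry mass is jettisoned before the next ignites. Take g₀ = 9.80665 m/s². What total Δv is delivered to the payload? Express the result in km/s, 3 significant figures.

Ignition mass of stage 1 = 117,000+9,360 + 22,200+3,030 + 4,980 = 156,570 kg.
Stage 1: m₀ = 156,570 kg, m_f = 156,570 − 117,000 = 39,570 kg; Δv = 275×9.80665×ln(3.957) = 2696.8×1.3754 ≈ 3709 m/s.
Stage 2: m₀ = 30,210 kg, m_f = 30,210 − 22,200 = 8,010 kg; Δv = 453×9.80665×ln(3.772) = 4442.4×1.3275 ≈ 5897 m/s.
Total Δv = 3709 + 5897 = 9606 m/s.

Δv ≈ 9.61 km/s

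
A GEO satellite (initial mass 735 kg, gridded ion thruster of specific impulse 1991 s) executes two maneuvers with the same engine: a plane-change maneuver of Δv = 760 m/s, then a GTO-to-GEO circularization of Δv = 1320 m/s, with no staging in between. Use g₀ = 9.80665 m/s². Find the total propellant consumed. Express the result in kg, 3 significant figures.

v_e = Isp · g₀ = 1991 × 9.80665 = 19525.0 m/s.
After the first burn: m = 735 × exp(−760/19525.0) = 735 × 0.96182 = 706.938 kg.
After the second burn: m = 706.938 × exp(−1320/19525.0) = 706.938 × 0.93463 = 660.725 kg.
Total propellant = m₀ − m_final = 735 − 660.725 = 74.275 kg.

total propellant consumed ≈ 74.3 kg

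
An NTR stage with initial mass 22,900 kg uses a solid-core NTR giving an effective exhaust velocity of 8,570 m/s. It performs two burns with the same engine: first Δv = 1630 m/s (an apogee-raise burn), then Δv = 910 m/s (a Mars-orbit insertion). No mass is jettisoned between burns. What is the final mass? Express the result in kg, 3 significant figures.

final mass ≈ 17000 kg

After the first burn: m = 22900 × exp(−1630/8570.0) = 22900 × 0.82680 = 18,933.7 kg.
After the second burn: m = 18,933.7 × exp(−910/8570.0) = 18,933.7 × 0.89926 = 17,026.3 kg.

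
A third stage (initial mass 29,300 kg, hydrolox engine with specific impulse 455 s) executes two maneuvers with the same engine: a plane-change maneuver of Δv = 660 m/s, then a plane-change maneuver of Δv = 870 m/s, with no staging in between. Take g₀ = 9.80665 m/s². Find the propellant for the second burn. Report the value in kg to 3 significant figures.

propellant for the second burn ≈ 4480 kg

v_e = Isp · g₀ = 455 × 9.80665 = 4462.0 m/s.
After the first burn: m = 29300 × exp(−660/4462.0) = 29300 × 0.86250 = 25,271.3 kg.
After the second burn: m = 25,271.3 × exp(−870/4462.0) = 25,271.3 × 0.82285 = 20,794.5 kg.
Second-burn propellant = 25,271.3 − 20,794.5 = 4,476.8 kg.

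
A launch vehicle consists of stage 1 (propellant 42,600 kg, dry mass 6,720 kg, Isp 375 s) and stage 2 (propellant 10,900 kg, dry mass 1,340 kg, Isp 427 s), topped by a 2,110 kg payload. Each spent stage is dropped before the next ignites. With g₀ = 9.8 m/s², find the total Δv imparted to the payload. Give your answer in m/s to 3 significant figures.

Ignition mass of stage 1 = 42,600+6,720 + 10,900+1,340 + 2,110 = 63,670 kg.
Stage 1: m₀ = 63,670 kg, m_f = 63,670 − 42,600 = 21,070 kg; Δv = 375×9.8×ln(3.022) = 3675.0×1.1059 ≈ 4064 m/s.
Stage 2: m₀ = 14,350 kg, m_f = 14,350 − 10,900 = 3,450 kg; Δv = 427×9.8×ln(4.159) = 4184.6×1.4254 ≈ 5965 m/s.
Total Δv = 4064 + 5965 = 10029 m/s.

Δv ≈ 10000 m/s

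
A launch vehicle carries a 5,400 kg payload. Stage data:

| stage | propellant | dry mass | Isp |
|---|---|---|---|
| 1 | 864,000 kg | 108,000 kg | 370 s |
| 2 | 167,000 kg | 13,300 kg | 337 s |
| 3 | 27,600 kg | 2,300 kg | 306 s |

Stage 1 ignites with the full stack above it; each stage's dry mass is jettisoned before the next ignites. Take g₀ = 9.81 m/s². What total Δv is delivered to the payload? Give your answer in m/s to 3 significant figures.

Ignition mass of stage 1 = 864,000+108,000 + 167,000+13,300 + 27,600+2,300 + 5,400 = 1,187,600 kg.
Stage 1: m₀ = 1,187,600 kg, m_f = 1,187,600 − 864,000 = 323,600 kg; Δv = 370×9.81×ln(3.67) = 3629.7×1.3002 ≈ 4719 m/s.
Stage 2: m₀ = 215,600 kg, m_f = 215,600 − 167,000 = 48,600 kg; Δv = 337×9.81×ln(4.436) = 3306.0×1.4898 ≈ 4925 m/s.
Stage 3: m₀ = 35,300 kg, m_f = 35,300 − 27,600 = 7,700 kg; Δv = 306×9.81×ln(4.584) = 3001.9×1.5227 ≈ 4571 m/s.
Total Δv = 4719 + 4925 + 4571 = 14215 m/s.

Δv ≈ 14200 m/s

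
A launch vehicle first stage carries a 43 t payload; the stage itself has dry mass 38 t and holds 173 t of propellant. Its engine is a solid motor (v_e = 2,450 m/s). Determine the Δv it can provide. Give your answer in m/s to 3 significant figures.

m₀ = payload + dry + propellant = 43 + 38 + 173 = 254 t.
m_f = payload + dry = 43 + 38 = 81 t.
Rocket equation: Δv = v_e · ln(m₀/m_f) = 2450.0 × ln(3.136) = 2450.0 × 1.1429 ≈ 2800.1 m/s.

Δv ≈ 2800 m/s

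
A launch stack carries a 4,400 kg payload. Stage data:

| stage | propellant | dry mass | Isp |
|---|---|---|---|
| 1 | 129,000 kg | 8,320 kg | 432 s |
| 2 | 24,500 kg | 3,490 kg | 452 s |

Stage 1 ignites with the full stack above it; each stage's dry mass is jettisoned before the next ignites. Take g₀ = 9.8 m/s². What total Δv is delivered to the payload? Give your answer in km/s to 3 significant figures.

Δv ≈ 12.3 km/s

Ignition mass of stage 1 = 129,000+8,320 + 24,500+3,490 + 4,400 = 169,710 kg.
Stage 1: m₀ = 169,710 kg, m_f = 169,710 − 129,000 = 40,710 kg; Δv = 432×9.8×ln(4.169) = 4233.6×1.4276 ≈ 6044 m/s.
Stage 2: m₀ = 32,390 kg, m_f = 32,390 − 24,500 = 7,890 kg; Δv = 452×9.8×ln(4.105) = 4429.6×1.4123 ≈ 6256 m/s.
Total Δv = 6044 + 6256 = 12300 m/s.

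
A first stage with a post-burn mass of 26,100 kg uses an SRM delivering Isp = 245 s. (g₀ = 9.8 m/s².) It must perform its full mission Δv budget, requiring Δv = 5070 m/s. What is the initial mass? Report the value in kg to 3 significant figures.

v_e = Isp · g₀ = 245 × 9.8 = 2401.0 m/s.
By the Tsiolkovsky rocket equation, m₀/m_f = exp(Δv / v_e) = exp(5070 / 2401.0) = exp(2.1116) = 8.2616.
m₀ = m_f × 8.2616 = 26,100 × 8.2616 = 215,628 kg.

initial mass ≈ 216000 kg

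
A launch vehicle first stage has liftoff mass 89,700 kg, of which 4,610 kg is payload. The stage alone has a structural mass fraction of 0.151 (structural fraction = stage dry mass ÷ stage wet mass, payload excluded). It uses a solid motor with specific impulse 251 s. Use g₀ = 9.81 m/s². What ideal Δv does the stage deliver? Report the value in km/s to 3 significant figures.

Δv ≈ 4.03 km/s

Stage wet mass = m₀ − payload = 89,700 − 4,610 = 85,090 kg.
Stage dry mass = ε × stage wet mass = 0.151 × 85,090 = 12,848.6 kg.
Burnout mass m_f = stage dry + payload = 12,848.6 + 4,610 = 17,458.6 kg.
v_e = Isp · g₀ = 251 × 9.81 = 2462.3 m/s.
Δv = v_e · ln(89,700/17,458.6) = 2462.3 × ln(5.138) = 2462.3 × 1.6366 ≈ 4030 m/s.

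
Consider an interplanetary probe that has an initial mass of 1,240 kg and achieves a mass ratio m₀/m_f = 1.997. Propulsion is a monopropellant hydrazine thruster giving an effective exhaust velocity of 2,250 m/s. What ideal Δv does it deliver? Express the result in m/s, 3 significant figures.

From the ideal rocket equation, Δv = v_e · ln(1.997) = 2250.0 × 0.6916 ≈ 1556.2 m/s.

Δv ≈ 1560 m/s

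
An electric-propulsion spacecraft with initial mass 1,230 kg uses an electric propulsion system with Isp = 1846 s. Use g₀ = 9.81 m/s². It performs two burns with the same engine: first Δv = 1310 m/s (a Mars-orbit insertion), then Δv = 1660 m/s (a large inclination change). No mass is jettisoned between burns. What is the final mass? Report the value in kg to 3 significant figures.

final mass ≈ 1040 kg

v_e = Isp · g₀ = 1846 × 9.81 = 18109.3 m/s.
After the first burn: m = 1230 × exp(−1310/18109.3) = 1230 × 0.93022 = 1,144.17 kg.
After the second burn: m = 1,144.17 × exp(−1660/18109.3) = 1,144.17 × 0.91241 = 1,043.95 kg.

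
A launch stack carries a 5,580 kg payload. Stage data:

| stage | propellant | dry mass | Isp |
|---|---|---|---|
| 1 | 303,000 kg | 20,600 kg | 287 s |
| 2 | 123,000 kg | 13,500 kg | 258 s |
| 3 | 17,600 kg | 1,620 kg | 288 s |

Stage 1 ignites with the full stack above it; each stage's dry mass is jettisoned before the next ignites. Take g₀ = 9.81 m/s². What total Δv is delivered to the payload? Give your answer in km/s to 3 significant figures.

Ignition mass of stage 1 = 303,000+20,600 + 123,000+13,500 + 17,600+1,620 + 5,580 = 484,900 kg.
Stage 1: m₀ = 484,900 kg, m_f = 484,900 − 303,000 = 181,900 kg; Δv = 287×9.81×ln(2.666) = 2815.5×0.9805 ≈ 2761 m/s.
Stage 2: m₀ = 161,300 kg, m_f = 161,300 − 123,000 = 38,300 kg; Δv = 258×9.81×ln(4.211) = 2531.0×1.4378 ≈ 3639 m/s.
Stage 3: m₀ = 24,800 kg, m_f = 24,800 − 17,600 = 7,200 kg; Δv = 288×9.81×ln(3.444) = 2825.3×1.2368 ≈ 3494 m/s.
Total Δv = 2761 + 3639 + 3494 = 9894 m/s.

Δv ≈ 9.89 km/s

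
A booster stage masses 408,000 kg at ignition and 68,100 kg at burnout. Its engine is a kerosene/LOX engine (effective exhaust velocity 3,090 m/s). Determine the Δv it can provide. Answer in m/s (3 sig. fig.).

Using Δv = v_e ln(m₀/m_f): Δv = v_e · ln(m₀/m_f) = 3090.0 × ln(5.991) = 3090.0 × 1.7903 ≈ 5532.0 m/s.

Δv ≈ 5530 m/s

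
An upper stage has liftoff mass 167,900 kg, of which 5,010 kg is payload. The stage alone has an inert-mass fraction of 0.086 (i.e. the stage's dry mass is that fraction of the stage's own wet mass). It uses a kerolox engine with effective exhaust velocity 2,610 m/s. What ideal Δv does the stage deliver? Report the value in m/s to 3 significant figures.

Stage wet mass = m₀ − payload = 167,900 − 5,010 = 162,890 kg.
Stage dry mass = ε × stage wet mass = 0.086 × 162,890 = 14,008.5 kg.
Burnout mass m_f = stage dry + payload = 14,008.5 + 5,010 = 19,018.5 kg.
Using Δv = v_e ln(m₀/m_f): Δv = v_e · ln(167,900/19,018.5) = 2610.0 × ln(8.828) = 2610.0 × 2.1780 ≈ 5684 m/s.

Δv ≈ 5680 m/s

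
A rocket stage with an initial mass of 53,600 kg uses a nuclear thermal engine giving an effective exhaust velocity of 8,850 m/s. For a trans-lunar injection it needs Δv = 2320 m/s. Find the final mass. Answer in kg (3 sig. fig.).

Rocket equation: m₀/m_f = exp(Δv / v_e) = exp(2320 / 8850.0) = exp(0.2621) = 1.2997.
m_f = m₀ / 1.2997 = 53,600 / 1.2997 = 41,240.3 kg.

final mass ≈ 41200 kg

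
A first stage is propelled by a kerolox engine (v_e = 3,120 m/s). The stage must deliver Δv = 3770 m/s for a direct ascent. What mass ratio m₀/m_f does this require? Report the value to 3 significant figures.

mass ratio ≈ 3.35

Using Δv = v_e ln(m₀/m_f): m₀/m_f = exp(Δv / v_e) = exp(3770 / 3120.0) = exp(1.2083) = 3.3479.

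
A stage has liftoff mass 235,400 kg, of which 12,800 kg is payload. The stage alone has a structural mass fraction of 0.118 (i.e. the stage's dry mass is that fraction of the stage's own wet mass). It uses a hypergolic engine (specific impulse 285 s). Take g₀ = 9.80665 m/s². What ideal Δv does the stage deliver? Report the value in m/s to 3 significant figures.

Δv ≈ 5020 m/s

Stage wet mass = m₀ − payload = 235,400 − 12,800 = 222,600 kg.
Stage dry mass = ε × stage wet mass = 0.118 × 222,600 = 26,266.8 kg.
Burnout mass m_f = stage dry + payload = 26,266.8 + 12,800 = 39,066.8 kg.
v_e = Isp · g₀ = 285 × 9.80665 = 2794.9 m/s.
Using Δv = v_e ln(m₀/m_f): Δv = v_e · ln(235,400/39,066.8) = 2794.9 × ln(6.026) = 2794.9 × 1.7960 ≈ 5020 m/s.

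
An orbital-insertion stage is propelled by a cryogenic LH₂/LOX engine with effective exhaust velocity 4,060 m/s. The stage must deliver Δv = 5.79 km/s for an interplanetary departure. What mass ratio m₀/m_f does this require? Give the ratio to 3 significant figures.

Rocket equation: m₀/m_f = exp(Δv / v_e) = exp(5790 / 4060.0) = exp(1.4261) = 4.1625.

mass ratio ≈ 4.16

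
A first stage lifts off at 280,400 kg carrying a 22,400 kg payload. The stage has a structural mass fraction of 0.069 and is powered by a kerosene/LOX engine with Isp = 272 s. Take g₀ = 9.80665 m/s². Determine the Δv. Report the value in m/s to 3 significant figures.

Stage wet mass = m₀ − payload = 280,400 − 22,400 = 258,000 kg.
Stage dry mass = ε × stage wet mass = 0.069 × 258,000 = 17,802 kg.
Burnout mass m_f = stage dry + payload = 17,802 + 22,400 = 40,202 kg.
v_e = Isp · g₀ = 272 × 9.80665 = 2667.4 m/s.
By the Tsiolkovsky rocket equation, Δv = v_e · ln(280,400/40,202) = 2667.4 × ln(6.975) = 2667.4 × 1.9423 ≈ 5181 m/s.

Δv ≈ 5180 m/s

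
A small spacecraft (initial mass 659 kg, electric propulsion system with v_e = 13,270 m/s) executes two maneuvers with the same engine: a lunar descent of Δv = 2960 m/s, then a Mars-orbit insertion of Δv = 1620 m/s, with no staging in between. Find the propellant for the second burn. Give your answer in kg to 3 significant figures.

propellant for the second burn ≈ 60.6 kg

After the first burn: m = 659 × exp(−2960/13270.0) = 659 × 0.80007 = 527.246 kg.
After the second burn: m = 527.246 × exp(−1620/13270.0) = 527.246 × 0.88508 = 466.655 kg.
Second-burn propellant = 527.246 − 466.655 = 60.591 kg.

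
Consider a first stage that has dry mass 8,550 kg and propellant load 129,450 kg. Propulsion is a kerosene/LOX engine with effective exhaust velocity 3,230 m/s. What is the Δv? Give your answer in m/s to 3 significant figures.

Δv ≈ 8980 m/s

m₀ = m_dry + m_prop = 8,550 + 129,450 = 138,000 kg.
Δv = v_e · ln(m₀/m_f) = 3230.0 × ln(16.14) = 3230.0 × 2.7813 ≈ 8983.7 m/s.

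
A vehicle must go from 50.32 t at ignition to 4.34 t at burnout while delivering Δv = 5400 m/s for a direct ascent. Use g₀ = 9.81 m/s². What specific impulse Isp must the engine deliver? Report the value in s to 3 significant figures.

Isp ≈ 225 s

ln(m₀/m_f) = ln(50320/4340) = ln(11.59) = 2.4505.
By the Tsiolkovsky rocket equation, v_e = Δv / ln(m₀/m_f) = 5400 / 2.4505 = 2203.6 m/s.
Isp = v_e / g₀ = 2203.6 / 9.81 = 224.6 s.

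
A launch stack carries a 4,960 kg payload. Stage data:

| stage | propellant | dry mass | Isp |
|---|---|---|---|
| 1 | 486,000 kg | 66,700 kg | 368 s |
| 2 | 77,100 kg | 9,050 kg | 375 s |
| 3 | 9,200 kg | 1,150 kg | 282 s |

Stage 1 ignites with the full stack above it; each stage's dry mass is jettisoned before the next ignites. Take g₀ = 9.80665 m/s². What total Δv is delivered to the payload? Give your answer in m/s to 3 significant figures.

Ignition mass of stage 1 = 486,000+66,700 + 77,100+9,050 + 9,200+1,150 + 4,960 = 654,160 kg.
Stage 1: m₀ = 654,160 kg, m_f = 654,160 − 486,000 = 168,160 kg; Δv = 368×9.80665×ln(3.89) = 3608.8×1.3584 ≈ 4902 m/s.
Stage 2: m₀ = 101,460 kg, m_f = 101,460 − 77,100 = 24,360 kg; Δv = 375×9.80665×ln(4.165) = 3677.5×1.4267 ≈ 5247 m/s.
Stage 3: m₀ = 15,310 kg, m_f = 15,310 − 9,200 = 6,110 kg; Δv = 282×9.80665×ln(2.506) = 2765.5×0.9186 ≈ 2540 m/s.
Total Δv = 4902 + 5247 + 2540 = 12689 m/s.

Δv ≈ 12700 m/s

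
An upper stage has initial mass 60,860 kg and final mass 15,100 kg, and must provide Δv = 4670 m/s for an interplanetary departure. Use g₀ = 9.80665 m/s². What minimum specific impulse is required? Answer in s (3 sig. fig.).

ln(m₀/m_f) = ln(60860/15100) = ln(4.03) = 1.3939.
Rocket equation: v_e = Δv / ln(m₀/m_f) = 4670 / 1.3939 = 3350.4 m/s.
Isp = v_e / g₀ = 3350.4 / 9.80665 = 341.6 s.

Isp ≈ 342 s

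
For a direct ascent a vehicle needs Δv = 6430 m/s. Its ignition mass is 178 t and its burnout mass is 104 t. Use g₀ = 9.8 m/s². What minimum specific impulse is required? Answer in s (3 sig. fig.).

ln(m₀/m_f) = ln(178000/104000) = ln(1.712) = 0.5374.
Using Δv = v_e ln(m₀/m_f): v_e = Δv / ln(m₀/m_f) = 6430 / 0.5374 = 11965.2 m/s.
Isp = v_e / g₀ = 11965.2 / 9.8 = 1220.9 s.

Isp ≈ 1220 s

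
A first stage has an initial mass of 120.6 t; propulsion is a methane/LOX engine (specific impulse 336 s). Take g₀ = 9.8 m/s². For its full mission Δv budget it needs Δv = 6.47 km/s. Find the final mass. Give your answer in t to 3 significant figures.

v_e = Isp · g₀ = 336 × 9.8 = 3292.8 m/s.
By the Tsiolkovsky rocket equation, m₀/m_f = exp(Δv / v_e) = exp(6470 / 3292.8) = exp(1.9649) = 7.1341.
m_f = m₀ / 7.1341 = 120.6 / 7.1341 = 16.9047 t.

final mass ≈ 16.9 t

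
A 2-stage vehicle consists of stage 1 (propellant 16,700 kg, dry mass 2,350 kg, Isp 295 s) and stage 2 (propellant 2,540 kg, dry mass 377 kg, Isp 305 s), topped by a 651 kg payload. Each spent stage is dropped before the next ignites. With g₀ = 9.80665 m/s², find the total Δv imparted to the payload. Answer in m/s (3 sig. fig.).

Ignition mass of stage 1 = 16,700+2,350 + 2,540+377 + 651 = 22,618 kg.
Stage 1: m₀ = 22,618 kg, m_f = 22,618 − 16,700 = 5,918 kg; Δv = 295×9.80665×ln(3.822) = 2893.0×1.3407 ≈ 3879 m/s.
Stage 2: m₀ = 3,568 kg, m_f = 3,568 − 2,540 = 1,028 kg; Δv = 305×9.80665×ln(3.471) = 2991.0×1.2444 ≈ 3722 m/s.
Total Δv = 3879 + 3722 = 7601 m/s.

Δv ≈ 7600 m/s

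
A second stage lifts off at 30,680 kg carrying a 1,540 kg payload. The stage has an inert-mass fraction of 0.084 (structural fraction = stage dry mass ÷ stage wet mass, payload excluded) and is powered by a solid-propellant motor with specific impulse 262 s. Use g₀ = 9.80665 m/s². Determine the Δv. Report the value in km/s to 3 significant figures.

Δv ≈ 5.24 km/s

Stage wet mass = m₀ − payload = 30,680 − 1,540 = 29,140 kg.
Stage dry mass = ε × stage wet mass = 0.084 × 29,140 = 2,447.76 kg.
Burnout mass m_f = stage dry + payload = 2,447.76 + 1,540 = 3,987.76 kg.
v_e = Isp · g₀ = 262 × 9.80665 = 2569.3 m/s.
Using Δv = v_e ln(m₀/m_f): Δv = v_e · ln(30,680/3,987.76) = 2569.3 × ln(7.694) = 2569.3 × 2.0404 ≈ 5242 m/s.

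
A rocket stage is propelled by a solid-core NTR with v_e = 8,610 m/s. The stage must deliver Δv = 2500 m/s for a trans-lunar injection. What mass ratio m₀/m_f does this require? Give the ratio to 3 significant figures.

Using Δv = v_e ln(m₀/m_f): m₀/m_f = exp(Δv / v_e) = exp(2500 / 8610.0) = exp(0.2904) = 1.3369.

mass ratio ≈ 1.34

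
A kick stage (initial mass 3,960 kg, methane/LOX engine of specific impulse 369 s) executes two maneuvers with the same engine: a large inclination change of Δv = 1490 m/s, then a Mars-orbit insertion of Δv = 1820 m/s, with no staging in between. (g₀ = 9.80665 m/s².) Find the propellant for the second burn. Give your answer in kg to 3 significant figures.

v_e = Isp · g₀ = 369 × 9.80665 = 3618.7 m/s.
After the first burn: m = 3960 × exp(−1490/3618.7) = 3960 × 0.66249 = 2,623.46 kg.
After the second burn: m = 2,623.46 × exp(−1820/3618.7) = 2,623.46 × 0.60474 = 1,586.51 kg.
Second-burn propellant = 2,623.46 − 1,586.51 = 1,036.95 kg.

propellant for the second burn ≈ 1040 kg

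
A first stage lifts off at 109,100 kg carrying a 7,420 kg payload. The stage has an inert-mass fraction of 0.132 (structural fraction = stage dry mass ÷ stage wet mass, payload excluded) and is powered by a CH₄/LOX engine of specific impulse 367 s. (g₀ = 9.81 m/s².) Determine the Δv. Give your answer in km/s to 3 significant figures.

Δv ≈ 5.96 km/s

Stage wet mass = m₀ − payload = 109,100 − 7,420 = 101,680 kg.
Stage dry mass = ε × stage wet mass = 0.132 × 101,680 = 13,421.8 kg.
Burnout mass m_f = stage dry + payload = 13,421.8 + 7,420 = 20,841.8 kg.
v_e = Isp · g₀ = 367 × 9.81 = 3600.3 m/s.
From the ideal rocket equation, Δv = v_e · ln(109,100/20,841.8) = 3600.3 × ln(5.235) = 3600.3 × 1.6553 ≈ 5960 m/s.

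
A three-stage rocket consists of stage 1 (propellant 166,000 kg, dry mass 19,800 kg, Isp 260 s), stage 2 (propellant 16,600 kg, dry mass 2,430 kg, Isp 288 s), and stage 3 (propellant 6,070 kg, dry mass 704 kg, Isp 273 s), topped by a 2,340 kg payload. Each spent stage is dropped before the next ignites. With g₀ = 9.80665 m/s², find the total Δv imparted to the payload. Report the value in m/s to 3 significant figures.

Ignition mass of stage 1 = 166,000+19,800 + 16,600+2,430 + 6,070+704 + 2,340 = 213,944 kg.
Stage 1: m₀ = 213,944 kg, m_f = 213,944 − 166,000 = 47,944 kg; Δv = 260×9.80665×ln(4.462) = 2549.7×1.4957 ≈ 3814 m/s.
Stage 2: m₀ = 28,144 kg, m_f = 28,144 − 16,600 = 11,544 kg; Δv = 288×9.80665×ln(2.438) = 2824.3×0.8912 ≈ 2517 m/s.
Stage 3: m₀ = 9,114 kg, m_f = 9,114 − 6,070 = 3,044 kg; Δv = 273×9.80665×ln(2.994) = 2677.2×1.0966 ≈ 2936 m/s.
Total Δv = 3814 + 2517 + 2936 = 9267 m/s.

Δv ≈ 9270 m/s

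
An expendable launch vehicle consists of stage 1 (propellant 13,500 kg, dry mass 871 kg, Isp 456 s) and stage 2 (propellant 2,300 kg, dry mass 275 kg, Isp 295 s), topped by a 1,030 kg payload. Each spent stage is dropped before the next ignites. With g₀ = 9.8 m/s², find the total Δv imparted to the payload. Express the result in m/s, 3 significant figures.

Δv ≈ 9150 m/s

Ignition mass of stage 1 = 13,500+871 + 2,300+275 + 1,030 = 17,976 kg.
Stage 1: m₀ = 17,976 kg, m_f = 17,976 − 13,500 = 4,476 kg; Δv = 456×9.8×ln(4.016) = 4468.8×1.3903 ≈ 6213 m/s.
Stage 2: m₀ = 3,605 kg, m_f = 3,605 − 2,300 = 1,305 kg; Δv = 295×9.8×ln(2.762) = 2891.0×1.0161 ≈ 2938 m/s.
Total Δv = 6213 + 2938 = 9151 m/s.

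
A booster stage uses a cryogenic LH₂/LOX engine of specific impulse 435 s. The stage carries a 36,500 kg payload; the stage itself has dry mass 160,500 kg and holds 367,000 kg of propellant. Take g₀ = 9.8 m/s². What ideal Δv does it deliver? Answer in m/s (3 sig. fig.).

Δv ≈ 4480 m/s

v_e = Isp · g₀ = 435 × 9.8 = 4263.0 m/s.
m₀ = payload + dry + propellant = 36,500 + 160,500 + 367,000 = 564,000 kg.
m_f = payload + dry = 36,500 + 160,500 = 197,000 kg.
Using Δv = v_e ln(m₀/m_f): Δv = v_e · ln(m₀/m_f) = 4263.0 × ln(2.863) = 4263.0 × 1.0519 ≈ 4484.0 m/s.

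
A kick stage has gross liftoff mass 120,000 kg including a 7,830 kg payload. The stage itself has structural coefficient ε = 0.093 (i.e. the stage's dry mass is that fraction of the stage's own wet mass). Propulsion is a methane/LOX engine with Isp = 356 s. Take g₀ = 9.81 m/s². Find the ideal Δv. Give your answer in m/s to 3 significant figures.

Δv ≈ 6570 m/s

Stage wet mass = m₀ − payload = 120,000 − 7,830 = 112,170 kg.
Stage dry mass = ε × stage wet mass = 0.093 × 112,170 = 10,431.8 kg.
Burnout mass m_f = stage dry + payload = 10,431.8 + 7,830 = 18,261.8 kg.
v_e = Isp · g₀ = 356 × 9.81 = 3492.4 m/s.
By the Tsiolkovsky rocket equation, Δv = v_e · ln(120,000/18,261.8) = 3492.4 × ln(6.571) = 3492.4 × 1.8827 ≈ 6575 m/s.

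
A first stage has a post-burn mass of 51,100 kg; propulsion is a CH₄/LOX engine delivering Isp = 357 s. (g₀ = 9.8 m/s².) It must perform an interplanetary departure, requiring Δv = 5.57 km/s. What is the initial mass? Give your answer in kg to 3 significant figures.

v_e = Isp · g₀ = 357 × 9.8 = 3498.6 m/s.
m₀/m_f = exp(Δv / v_e) = exp(5570 / 3498.6) = exp(1.5921) = 4.9139.
m₀ = m_f × 4.9139 = 51,100 × 4.9139 = 251,100 kg.

initial mass ≈ 251000 kg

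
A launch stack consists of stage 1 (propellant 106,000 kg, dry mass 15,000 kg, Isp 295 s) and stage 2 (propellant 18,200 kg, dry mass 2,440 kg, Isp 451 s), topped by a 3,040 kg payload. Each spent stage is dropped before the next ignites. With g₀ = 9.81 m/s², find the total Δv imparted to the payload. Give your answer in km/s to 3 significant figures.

Δv ≈ 10.3 km/s

Ignition mass of stage 1 = 106,000+15,000 + 18,200+2,440 + 3,040 = 144,680 kg.
Stage 1: m₀ = 144,680 kg, m_f = 144,680 − 106,000 = 38,680 kg; Δv = 295×9.81×ln(3.74) = 2894.0×1.3192 ≈ 3818 m/s.
Stage 2: m₀ = 23,680 kg, m_f = 23,680 − 18,200 = 5,480 kg; Δv = 451×9.81×ln(4.321) = 4424.3×1.4635 ≈ 6475 m/s.
Total Δv = 3818 + 6475 = 10293 m/s.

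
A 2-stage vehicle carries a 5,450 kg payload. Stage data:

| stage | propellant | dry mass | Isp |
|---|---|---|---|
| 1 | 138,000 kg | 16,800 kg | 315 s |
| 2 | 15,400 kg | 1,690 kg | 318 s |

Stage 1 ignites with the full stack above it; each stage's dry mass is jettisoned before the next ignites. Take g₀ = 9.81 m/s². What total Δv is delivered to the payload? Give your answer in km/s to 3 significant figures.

Ignition mass of stage 1 = 138,000+16,800 + 15,400+1,690 + 5,450 = 177,340 kg.
Stage 1: m₀ = 177,340 kg, m_f = 177,340 − 138,000 = 39,340 kg; Δv = 315×9.81×ln(4.508) = 3090.2×1.5058 ≈ 4653 m/s.
Stage 2: m₀ = 22,540 kg, m_f = 22,540 − 15,400 = 7,140 kg; Δv = 318×9.81×ln(3.157) = 3119.6×1.1496 ≈ 3586 m/s.
Total Δv = 4653 + 3586 = 8239 m/s.

Δv ≈ 8.24 km/s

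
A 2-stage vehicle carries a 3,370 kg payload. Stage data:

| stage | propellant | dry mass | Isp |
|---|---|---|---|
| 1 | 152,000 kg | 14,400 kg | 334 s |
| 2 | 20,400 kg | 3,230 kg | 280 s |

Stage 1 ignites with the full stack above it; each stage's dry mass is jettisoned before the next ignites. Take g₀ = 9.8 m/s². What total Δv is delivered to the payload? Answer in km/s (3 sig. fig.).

Ignition mass of stage 1 = 152,000+14,400 + 20,400+3,230 + 3,370 = 193,400 kg.
Stage 1: m₀ = 193,400 kg, m_f = 193,400 − 152,000 = 41,400 kg; Δv = 334×9.8×ln(4.671) = 3273.2×1.5415 ≈ 5046 m/s.
Stage 2: m₀ = 27,000 kg, m_f = 27,000 − 20,400 = 6,600 kg; Δv = 280×9.8×ln(4.091) = 2744.0×1.4088 ≈ 3866 m/s.
Total Δv = 5046 + 3866 = 8912 m/s.

Δv ≈ 8.91 km/s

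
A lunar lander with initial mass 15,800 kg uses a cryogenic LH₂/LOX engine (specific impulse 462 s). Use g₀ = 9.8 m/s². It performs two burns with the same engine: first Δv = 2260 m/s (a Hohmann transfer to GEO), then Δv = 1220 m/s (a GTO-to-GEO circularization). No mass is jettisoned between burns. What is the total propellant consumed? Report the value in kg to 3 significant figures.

total propellant consumed ≈ 8470 kg

v_e = Isp · g₀ = 462 × 9.8 = 4527.6 m/s.
After the first burn: m = 15800 × exp(−2260/4527.6) = 15800 × 0.60704 = 9,591.23 kg.
After the second burn: m = 9,591.23 × exp(−1220/4527.6) = 9,591.23 × 0.76379 = 7,325.69 kg.
Total propellant = m₀ − m_final = 15800 − 7,325.69 = 8,474.31 kg.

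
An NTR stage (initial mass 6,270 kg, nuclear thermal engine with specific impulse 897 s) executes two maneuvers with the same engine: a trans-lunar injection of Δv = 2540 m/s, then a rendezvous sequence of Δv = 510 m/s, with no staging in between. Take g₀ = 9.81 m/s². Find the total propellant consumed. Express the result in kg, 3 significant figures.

v_e = Isp · g₀ = 897 × 9.81 = 8799.6 m/s.
After the first burn: m = 6270 × exp(−2540/8799.6) = 6270 × 0.74927 = 4,697.92 kg.
After the second burn: m = 4,697.92 × exp(−510/8799.6) = 4,697.92 × 0.94369 = 4,433.38 kg.
Total propellant = m₀ − m_final = 6270 − 4,433.38 = 1,836.62 kg.

total propellant consumed ≈ 1840 kg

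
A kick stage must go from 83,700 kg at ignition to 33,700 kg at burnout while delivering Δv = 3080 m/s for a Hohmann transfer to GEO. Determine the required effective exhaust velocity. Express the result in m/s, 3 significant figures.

v_e ≈ 3390 m/s

ln(m₀/m_f) = ln(83700/33700) = ln(2.484) = 0.9097.
Rocket equation: v_e = Δv / ln(m₀/m_f) = 3080 / 0.9097 = 3385.6 m/s.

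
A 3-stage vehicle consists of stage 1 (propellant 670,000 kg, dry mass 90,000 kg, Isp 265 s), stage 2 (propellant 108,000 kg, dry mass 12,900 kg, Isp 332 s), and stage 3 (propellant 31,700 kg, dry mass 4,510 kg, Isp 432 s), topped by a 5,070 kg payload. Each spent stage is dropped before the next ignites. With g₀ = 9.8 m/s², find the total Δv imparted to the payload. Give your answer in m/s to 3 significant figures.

Ignition mass of stage 1 = 670,000+90,000 + 108,000+12,900 + 31,700+4,510 + 5,070 = 922,180 kg.
Stage 1: m₀ = 922,180 kg, m_f = 922,180 − 670,000 = 252,180 kg; Δv = 265×9.8×ln(3.657) = 2597.0×1.2966 ≈ 3367 m/s.
Stage 2: m₀ = 162,180 kg, m_f = 162,180 − 108,000 = 54,180 kg; Δv = 332×9.8×ln(2.993) = 3253.6×1.0964 ≈ 3567 m/s.
Stage 3: m₀ = 41,280 kg, m_f = 41,280 − 31,700 = 9,580 kg; Δv = 432×9.8×ln(4.309) = 4233.6×1.4607 ≈ 6184 m/s.
Total Δv = 3367 + 3567 + 6184 = 13118 m/s.

Δv ≈ 13100 m/s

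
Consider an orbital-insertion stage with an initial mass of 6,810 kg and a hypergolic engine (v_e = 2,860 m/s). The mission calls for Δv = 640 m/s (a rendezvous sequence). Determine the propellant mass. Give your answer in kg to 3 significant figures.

propellant mass ≈ 1370 kg

Rocket equation: m₀/m_f = exp(Δv / v_e) = exp(640 / 2860.0) = exp(0.2238) = 1.2508.
m_f = 6,810 / 1.2508 = 5,444.52 kg, so propellant = m₀ − m_f = 6,810 − 5,444.52 = 1,365.48 kg.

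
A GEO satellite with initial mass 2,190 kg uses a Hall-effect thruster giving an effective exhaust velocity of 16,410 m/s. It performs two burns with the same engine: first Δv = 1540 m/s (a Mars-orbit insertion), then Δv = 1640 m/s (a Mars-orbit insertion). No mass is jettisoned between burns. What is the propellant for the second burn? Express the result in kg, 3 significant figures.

propellant for the second burn ≈ 190 kg

After the first burn: m = 2190 × exp(−1540/16410.0) = 2190 × 0.91042 = 1,993.82 kg.
After the second burn: m = 1,993.82 × exp(−1640/16410.0) = 1,993.82 × 0.90489 = 1,804.19 kg.
Second-burn propellant = 1,993.82 − 1,804.19 = 189.63 kg.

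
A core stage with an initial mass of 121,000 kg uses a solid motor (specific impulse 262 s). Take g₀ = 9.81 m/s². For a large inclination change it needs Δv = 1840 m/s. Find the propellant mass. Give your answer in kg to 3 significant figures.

v_e = Isp · g₀ = 262 × 9.81 = 2570.2 m/s.
m₀/m_f = exp(Δv / v_e) = exp(1840 / 2570.2) = exp(0.7159) = 2.0460.
m_f = 121,000 / 2.0460 = 59,139.8 kg, so propellant = m₀ − m_f = 121,000 − 59,139.8 = 61,860.2 kg.

propellant mass ≈ 61900 kg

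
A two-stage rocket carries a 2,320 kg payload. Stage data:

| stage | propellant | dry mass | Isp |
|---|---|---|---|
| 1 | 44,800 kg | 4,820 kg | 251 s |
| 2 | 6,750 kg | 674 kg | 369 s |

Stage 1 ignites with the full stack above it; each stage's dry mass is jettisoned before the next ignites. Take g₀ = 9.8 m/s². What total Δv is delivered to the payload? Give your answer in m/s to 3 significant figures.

Δv ≈ 7720 m/s

Ignition mass of stage 1 = 44,800+4,820 + 6,750+674 + 2,320 = 59,364 kg.
Stage 1: m₀ = 59,364 kg, m_f = 59,364 − 44,800 = 14,564 kg; Δv = 251×9.8×ln(4.076) = 2459.8×1.4051 ≈ 3456 m/s.
Stage 2: m₀ = 9,744 kg, m_f = 9,744 − 6,750 = 2,994 kg; Δv = 369×9.8×ln(3.255) = 3616.2×1.1800 ≈ 4267 m/s.
Total Δv = 3456 + 4267 = 7723 m/s.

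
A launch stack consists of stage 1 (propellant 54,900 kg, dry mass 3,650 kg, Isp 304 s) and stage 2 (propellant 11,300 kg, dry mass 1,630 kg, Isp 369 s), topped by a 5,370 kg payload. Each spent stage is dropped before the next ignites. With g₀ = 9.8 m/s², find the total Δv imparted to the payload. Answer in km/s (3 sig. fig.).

Δv ≈ 7.21 km/s

Ignition mass of stage 1 = 54,900+3,650 + 11,300+1,630 + 5,370 = 76,850 kg.
Stage 1: m₀ = 76,850 kg, m_f = 76,850 − 54,900 = 21,950 kg; Δv = 304×9.8×ln(3.501) = 2979.2×1.2531 ≈ 3733 m/s.
Stage 2: m₀ = 18,300 kg, m_f = 18,300 − 11,300 = 7,000 kg; Δv = 369×9.8×ln(2.614) = 3616.2×0.9610 ≈ 3475 m/s.
Total Δv = 3733 + 3475 = 7208 m/s.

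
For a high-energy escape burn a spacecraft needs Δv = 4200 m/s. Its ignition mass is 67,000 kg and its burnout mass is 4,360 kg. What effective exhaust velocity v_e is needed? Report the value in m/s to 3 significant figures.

ln(m₀/m_f) = ln(67000/4360) = ln(15.37) = 2.7322.
From the ideal rocket equation, v_e = Δv / ln(m₀/m_f) = 4200 / 2.7322 = 1537.2 m/s.

v_e ≈ 1540 m/s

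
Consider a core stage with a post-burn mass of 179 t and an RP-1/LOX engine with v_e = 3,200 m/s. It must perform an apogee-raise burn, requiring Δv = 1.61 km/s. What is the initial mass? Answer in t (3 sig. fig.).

initial mass ≈ 296 t

Rocket equation: m₀/m_f = exp(Δv / v_e) = exp(1610 / 3200.0) = exp(0.5031) = 1.6539.
m₀ = m_f × 1.6539 = 179 × 1.6539 = 296.048 t.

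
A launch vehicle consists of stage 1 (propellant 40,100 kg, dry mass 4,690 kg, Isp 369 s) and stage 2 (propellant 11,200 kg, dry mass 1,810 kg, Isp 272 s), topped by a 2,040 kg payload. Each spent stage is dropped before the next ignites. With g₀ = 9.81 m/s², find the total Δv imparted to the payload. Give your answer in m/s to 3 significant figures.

Ignition mass of stage 1 = 40,100+4,690 + 11,200+1,810 + 2,040 = 59,840 kg.
Stage 1: m₀ = 59,840 kg, m_f = 59,840 − 40,100 = 19,740 kg; Δv = 369×9.81×ln(3.031) = 3619.9×1.1090 ≈ 4015 m/s.
Stage 2: m₀ = 15,050 kg, m_f = 15,050 − 11,200 = 3,850 kg; Δv = 272×9.81×ln(3.909) = 2668.3×1.3633 ≈ 3638 m/s.
Total Δv = 4015 + 3638 = 7653 m/s.

Δv ≈ 7650 m/s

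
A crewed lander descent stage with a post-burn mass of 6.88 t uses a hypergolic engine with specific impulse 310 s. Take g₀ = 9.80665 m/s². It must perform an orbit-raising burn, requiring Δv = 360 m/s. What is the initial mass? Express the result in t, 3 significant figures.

initial mass ≈ 7.74 t

v_e = Isp · g₀ = 310 × 9.80665 = 3040.1 m/s.
By the Tsiolkovsky rocket equation, m₀/m_f = exp(Δv / v_e) = exp(360 / 3040.1) = exp(0.1184) = 1.1257.
m₀ = m_f × 1.1257 = 6.88 × 1.1257 = 7.74482 t.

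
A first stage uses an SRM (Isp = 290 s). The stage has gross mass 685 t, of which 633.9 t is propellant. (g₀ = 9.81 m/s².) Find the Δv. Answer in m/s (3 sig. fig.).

v_e = Isp · g₀ = 290 × 9.81 = 2844.9 m/s.
m_f = m₀ − m_prop = 685 − 633.9 = 51.1 t.
Δv = v_e · ln(m₀/m_f) = 2844.9 × ln(13.41) = 2844.9 × 2.5956 ≈ 7384.3 m/s.

Δv ≈ 7380 m/s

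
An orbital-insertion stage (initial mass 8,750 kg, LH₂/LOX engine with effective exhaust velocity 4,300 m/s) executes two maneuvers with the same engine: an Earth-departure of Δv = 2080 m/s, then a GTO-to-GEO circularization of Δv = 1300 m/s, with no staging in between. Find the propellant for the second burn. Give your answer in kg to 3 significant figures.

propellant for the second burn ≈ 1410 kg

After the first burn: m = 8750 × exp(−2080/4300.0) = 8750 × 0.61649 = 5,394.29 kg.
After the second burn: m = 5,394.29 × exp(−1300/4300.0) = 5,394.29 × 0.73910 = 3,986.92 kg.
Second-burn propellant = 5,394.29 − 3,986.92 = 1,407.37 kg.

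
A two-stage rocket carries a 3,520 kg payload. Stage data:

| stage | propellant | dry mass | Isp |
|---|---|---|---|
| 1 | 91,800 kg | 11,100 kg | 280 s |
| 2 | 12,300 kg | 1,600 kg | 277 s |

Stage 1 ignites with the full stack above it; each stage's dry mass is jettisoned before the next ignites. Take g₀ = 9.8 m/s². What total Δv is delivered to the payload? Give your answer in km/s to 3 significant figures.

Ignition mass of stage 1 = 91,800+11,100 + 12,300+1,600 + 3,520 = 120,320 kg.
Stage 1: m₀ = 120,320 kg, m_f = 120,320 − 91,800 = 28,520 kg; Δv = 280×9.8×ln(4.219) = 2744.0×1.4395 ≈ 3950 m/s.
Stage 2: m₀ = 17,420 kg, m_f = 17,420 − 12,300 = 5,120 kg; Δv = 277×9.8×ln(3.402) = 2714.6×1.2245 ≈ 3324 m/s.
Total Δv = 3950 + 3324 = 7274 m/s.

Δv ≈ 7.27 km/s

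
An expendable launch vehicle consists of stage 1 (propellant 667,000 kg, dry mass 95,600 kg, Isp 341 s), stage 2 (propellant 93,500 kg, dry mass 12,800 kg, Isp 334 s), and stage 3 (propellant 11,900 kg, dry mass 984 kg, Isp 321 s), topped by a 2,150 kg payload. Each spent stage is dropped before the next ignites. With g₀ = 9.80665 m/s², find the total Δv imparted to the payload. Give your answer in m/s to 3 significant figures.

Ignition mass of stage 1 = 667,000+95,600 + 93,500+12,800 + 11,900+984 + 2,150 = 883,934 kg.
Stage 1: m₀ = 883,934 kg, m_f = 883,934 − 667,000 = 216,934 kg; Δv = 341×9.80665×ln(4.075) = 3344.1×1.4048 ≈ 4698 m/s.
Stage 2: m₀ = 121,334 kg, m_f = 121,334 − 93,500 = 27,834 kg; Δv = 334×9.80665×ln(4.359) = 3275.4×1.4723 ≈ 4822 m/s.
Stage 3: m₀ = 15,034 kg, m_f = 15,034 − 11,900 = 3,134 kg; Δv = 321×9.80665×ln(4.797) = 3147.9×1.5680 ≈ 4936 m/s.
Total Δv = 4698 + 4822 + 4936 = 14456 m/s.

Δv ≈ 14500 m/s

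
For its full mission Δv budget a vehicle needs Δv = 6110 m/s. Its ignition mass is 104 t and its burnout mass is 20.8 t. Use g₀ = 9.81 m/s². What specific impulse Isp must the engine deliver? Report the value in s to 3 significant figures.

ln(m₀/m_f) = ln(104000/20800) = ln(5) = 1.6094.
Using Δv = v_e ln(m₀/m_f): v_e = Δv / ln(m₀/m_f) = 6110 / 1.6094 = 3796.4 m/s.
Isp = v_e / g₀ = 3796.4 / 9.81 = 387.0 s.

Isp ≈ 387 s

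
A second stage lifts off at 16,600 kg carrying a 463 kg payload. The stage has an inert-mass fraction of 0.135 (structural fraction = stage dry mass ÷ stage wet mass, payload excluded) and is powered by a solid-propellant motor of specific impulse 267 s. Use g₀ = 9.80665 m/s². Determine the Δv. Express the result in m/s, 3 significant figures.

Δv ≈ 4810 m/s

Stage wet mass = m₀ − payload = 16,600 − 463 = 16,137 kg.
Stage dry mass = ε × stage wet mass = 0.135 × 16,137 = 2,178.5 kg.
Burnout mass m_f = stage dry + payload = 2,178.5 + 463 = 2,641.5 kg.
v_e = Isp · g₀ = 267 × 9.80665 = 2618.4 m/s.
Δv = v_e · ln(16,600/2,641.5) = 2618.4 × ln(6.284) = 2618.4 × 1.8381 ≈ 4813 m/s.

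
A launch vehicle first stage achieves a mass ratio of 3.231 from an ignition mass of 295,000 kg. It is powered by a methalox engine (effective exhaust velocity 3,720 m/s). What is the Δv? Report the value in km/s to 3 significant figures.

Δv ≈ 4.36 km/s

Using Δv = v_e ln(m₀/m_f): Δv = v_e · ln(3.231) = 3720.0 × 1.1728 ≈ 4362.8 m/s.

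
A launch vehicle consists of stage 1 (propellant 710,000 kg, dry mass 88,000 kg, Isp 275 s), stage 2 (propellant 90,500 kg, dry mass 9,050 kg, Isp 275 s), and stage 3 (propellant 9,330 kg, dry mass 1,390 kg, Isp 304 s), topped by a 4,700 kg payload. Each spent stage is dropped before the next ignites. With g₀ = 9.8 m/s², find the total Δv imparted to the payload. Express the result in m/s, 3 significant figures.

Δv ≈ 11000 m/s

Ignition mass of stage 1 = 710,000+88,000 + 90,500+9,050 + 9,330+1,390 + 4,700 = 912,970 kg.
Stage 1: m₀ = 912,970 kg, m_f = 912,970 − 710,000 = 202,970 kg; Δv = 275×9.8×ln(4.498) = 2695.0×1.5036 ≈ 4052 m/s.
Stage 2: m₀ = 114,970 kg, m_f = 114,970 − 90,500 = 24,470 kg; Δv = 275×9.8×ln(4.698) = 2695.0×1.5472 ≈ 4170 m/s.
Stage 3: m₀ = 15,420 kg, m_f = 15,420 − 9,330 = 6,090 kg; Δv = 304×9.8×ln(2.532) = 2979.2×0.9290 ≈ 2768 m/s.
Total Δv = 4052 + 4170 + 2768 = 10990 m/s.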